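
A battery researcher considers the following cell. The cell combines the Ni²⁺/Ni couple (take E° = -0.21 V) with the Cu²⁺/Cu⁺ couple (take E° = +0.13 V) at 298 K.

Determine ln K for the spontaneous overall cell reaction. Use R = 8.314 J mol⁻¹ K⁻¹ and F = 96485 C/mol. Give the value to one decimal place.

Cathode: Cu²⁺/Cu⁺; anode: Ni²⁺/Ni. E°cell = (+0.13) − (-0.21) = +0.34 V, with n = 2.
ΔG° = −nFE° = −RT ln K, so ln K = nFE°/(RT) = (2)(96485)(+0.34) / ((8.314)(298)) = 26.481.

26.5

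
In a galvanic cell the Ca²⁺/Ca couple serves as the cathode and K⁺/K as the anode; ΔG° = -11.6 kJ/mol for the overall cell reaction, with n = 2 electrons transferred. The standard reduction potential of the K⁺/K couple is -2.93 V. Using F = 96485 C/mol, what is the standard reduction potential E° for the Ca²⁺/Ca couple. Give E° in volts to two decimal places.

E°cell = −ΔG°/(nF) = −(-11.6×10³)/((2)(96485)) = +0.060 V.
Since Ca²⁺/Ca is the cathode and K⁺/K the anode, E°cell = E°(Ca²⁺/Ca) − E°(K⁺/K).
So E°(Ca²⁺/Ca) = E°cell + E°(K⁺/K) = +0.060 + (-2.93) = -2.87 V.

-2.87 V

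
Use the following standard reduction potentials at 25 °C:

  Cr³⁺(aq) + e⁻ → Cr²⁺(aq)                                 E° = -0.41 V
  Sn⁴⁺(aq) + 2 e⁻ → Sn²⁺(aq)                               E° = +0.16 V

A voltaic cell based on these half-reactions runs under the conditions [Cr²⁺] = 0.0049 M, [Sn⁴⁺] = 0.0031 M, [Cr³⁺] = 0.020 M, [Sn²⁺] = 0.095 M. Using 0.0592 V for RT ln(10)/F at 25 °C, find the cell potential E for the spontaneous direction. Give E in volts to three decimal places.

Sn⁴⁺/Sn²⁺ is the cathode (higher E°), Cr³⁺/Cr²⁺ the anode: E°cell = +0.16 − (-0.41) = +0.57 V, n = 2.
Overall: Sn⁴⁺(aq) + 2 Cr²⁺(aq) → Sn²⁺(aq) + 2 Cr³⁺(aq)
Q = [Sn²⁺]·[Cr³⁺]^2 / ([Sn⁴⁺]·[Cr²⁺]^2); log Q = 2.708.
E = E° − (0.0592/n) log Q = +0.57 − (0.0592/2)(2.708) = +0.490 V.

+0.490 V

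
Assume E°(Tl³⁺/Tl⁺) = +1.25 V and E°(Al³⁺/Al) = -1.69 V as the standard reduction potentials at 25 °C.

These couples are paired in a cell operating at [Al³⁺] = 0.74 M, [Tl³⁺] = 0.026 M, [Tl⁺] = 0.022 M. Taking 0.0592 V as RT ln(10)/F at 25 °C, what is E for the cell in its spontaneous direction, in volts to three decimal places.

Tl³⁺/Tl⁺ is the cathode (higher E°), Al³⁺/Al the anode: E°cell = +1.25 − (-1.69) = +2.94 V, n = 6.
Overall: 3 Tl³⁺(aq) + 2 Al(s) → 3 Tl⁺(aq) + 2 Al³⁺(aq)
Q = [Tl⁺]^3·[Al³⁺]^2 / ([Tl³⁺]^3); log Q = -0.479.
E = E° − (0.0592/n) log Q = +2.94 − (0.0592/6)(-0.479) = +2.945 V.

+2.945 V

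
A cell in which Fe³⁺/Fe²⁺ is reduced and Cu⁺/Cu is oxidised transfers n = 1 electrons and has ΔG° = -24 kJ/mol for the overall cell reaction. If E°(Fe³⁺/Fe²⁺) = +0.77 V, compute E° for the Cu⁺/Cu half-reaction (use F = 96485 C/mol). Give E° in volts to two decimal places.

+0.52 V

E°cell = −ΔG°/(nF) = −(-24×10³)/((1)(96485)) = +0.249 V.
Since Fe³⁺/Fe²⁺ is the cathode and Cu⁺/Cu the anode, E°cell = E°(Fe³⁺/Fe²⁺) − E°(Cu⁺/Cu).
So E°(Cu⁺/Cu) = E°(Fe³⁺/Fe²⁺) − E°cell = (+0.77) − (+0.249) = +0.52 V.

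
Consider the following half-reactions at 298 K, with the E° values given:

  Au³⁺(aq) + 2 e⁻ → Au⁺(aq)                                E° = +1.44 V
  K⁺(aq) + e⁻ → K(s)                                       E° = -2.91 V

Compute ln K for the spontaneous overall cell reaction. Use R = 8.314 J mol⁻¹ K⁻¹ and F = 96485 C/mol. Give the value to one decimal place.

Cathode: Au³⁺/Au⁺; anode: K⁺/K. E°cell = (+1.44) − (-2.91) = +4.35 V, with n = 2.
ΔG° = −nFE° = −RT ln K, so ln K = nFE°/(RT) = (2)(96485)(+4.35) / ((8.314)(298)) = 338.807.

338.8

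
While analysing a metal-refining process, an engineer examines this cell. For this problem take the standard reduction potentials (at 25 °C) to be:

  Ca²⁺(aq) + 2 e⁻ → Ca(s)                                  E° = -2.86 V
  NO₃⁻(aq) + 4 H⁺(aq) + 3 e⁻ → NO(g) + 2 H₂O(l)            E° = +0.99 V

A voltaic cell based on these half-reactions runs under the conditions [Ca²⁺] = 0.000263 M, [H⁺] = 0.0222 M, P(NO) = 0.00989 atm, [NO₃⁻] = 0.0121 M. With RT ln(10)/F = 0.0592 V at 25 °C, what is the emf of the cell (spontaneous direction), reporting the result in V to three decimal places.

NO₃⁻/NO is the cathode (higher E°), Ca²⁺/Ca the anode: E°cell = +0.99 − (-2.86) = +3.85 V, n = 6.
Overall: 2 NO₃⁻(aq) + 8 H⁺(aq) + 3 Ca(s) → 2 NO(g) + 4 H₂O(l) + 3 Ca²⁺(aq)
Q = P(NO)^2·[Ca²⁺]^3 / ([NO₃⁻]^2·[H⁺]^8); log Q = 2.314.
E = E° − (0.0592/n) log Q = +3.85 − (0.0592/6)(2.314) = +3.827 V.

+3.827 V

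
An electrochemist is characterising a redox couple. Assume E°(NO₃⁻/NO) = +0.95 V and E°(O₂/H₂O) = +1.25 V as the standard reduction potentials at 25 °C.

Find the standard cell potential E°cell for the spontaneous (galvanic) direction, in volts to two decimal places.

The O₂/H₂O couple has the higher reduction potential, so it is the cathode; NO₃⁻/NO is oxidised at the anode.
E°cell = E°(cathode) − E°(anode) = (+1.25) − (+0.95) = +0.30 V.

+0.30 V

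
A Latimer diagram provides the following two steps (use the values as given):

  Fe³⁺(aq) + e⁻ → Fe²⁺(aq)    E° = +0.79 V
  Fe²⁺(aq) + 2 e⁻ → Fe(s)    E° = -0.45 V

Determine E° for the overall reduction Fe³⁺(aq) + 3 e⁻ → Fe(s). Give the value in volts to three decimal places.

-0.037 V

Standard free energies of sequential steps add: ΔG°₃ = ΔG°₁ + ΔG°₂, so n₃E°₃ = n₁E°₁ + n₂E°₂.
E°₃ = (1×+0.79 + 2×-0.45) / 3 = (-0.110) / 3 = -0.037 V.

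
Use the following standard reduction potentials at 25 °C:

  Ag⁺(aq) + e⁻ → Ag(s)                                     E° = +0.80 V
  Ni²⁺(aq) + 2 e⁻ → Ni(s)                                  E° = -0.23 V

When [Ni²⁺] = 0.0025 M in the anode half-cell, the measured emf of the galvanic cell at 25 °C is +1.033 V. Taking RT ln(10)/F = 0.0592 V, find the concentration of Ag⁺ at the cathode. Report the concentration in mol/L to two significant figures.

0.056 M

Ag⁺/Ag is the cathode, Ni²⁺/Ni the anode: E°cell = +1.03 V, n = 2.
Overall reaction: 2 Ag⁺(aq) + Ni(s) → 2 Ag(s) + Ni²⁺(aq); Q = [Ni²⁺]^1/[Ag⁺]^2.
From E = E° − (0.0592/n) log Q: log Q = (E° − E)·n/0.0592 = (+1.03 − (+1.033))·2/0.0592 = -0.1014.
So 2·log[Ag⁺] = 1·log(0.0025) − log Q = -2.6021 − (-0.1014) = -2.5007; log[Ag⁺] = -2.5007 / 2 = -1.2504; [Ag⁺] = 10^(-1.2504) ≈ 0.056 M.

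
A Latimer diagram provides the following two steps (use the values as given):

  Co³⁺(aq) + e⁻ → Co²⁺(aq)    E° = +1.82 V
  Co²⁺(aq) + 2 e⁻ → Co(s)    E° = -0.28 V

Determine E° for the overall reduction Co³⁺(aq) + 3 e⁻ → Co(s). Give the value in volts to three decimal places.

+0.420 V

Since ΔG° = −nFE° is additive over sequential reductions, n₃E°₃ = n₁E°₁ + n₂E°₂.
E°₃ = (1×+1.82 + 2×-0.28) / 3 = (+1.260) / 3 = +0.420 V.
E° values themselves are not directly additive — weighting by electron count is essential.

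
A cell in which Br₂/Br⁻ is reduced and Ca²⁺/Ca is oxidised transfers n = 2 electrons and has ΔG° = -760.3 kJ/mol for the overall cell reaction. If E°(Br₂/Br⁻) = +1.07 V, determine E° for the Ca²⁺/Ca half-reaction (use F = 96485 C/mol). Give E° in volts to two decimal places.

E°cell = −ΔG°/(nF) = −(-760.3×10³)/((2)(96485)) = +3.940 V.
Since Br₂/Br⁻ is the cathode and Ca²⁺/Ca the anode, E°cell = E°(Br₂/Br⁻) − E°(Ca²⁺/Ca).
So E°(Ca²⁺/Ca) = E°(Br₂/Br⁻) − E°cell = (+1.07) − (+3.940) = -2.87 V.

-2.87 V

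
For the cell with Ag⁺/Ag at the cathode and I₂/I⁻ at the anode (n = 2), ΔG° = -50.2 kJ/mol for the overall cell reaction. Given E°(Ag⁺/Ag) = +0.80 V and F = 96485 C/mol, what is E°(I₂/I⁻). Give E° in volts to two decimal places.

E°cell = −ΔG°/(nF) = −(-50.2×10³)/((2)(96485)) = +0.260 V.
Since Ag⁺/Ag is the cathode and I₂/I⁻ the anode, E°cell = E°(Ag⁺/Ag) − E°(I₂/I⁻).
So E°(I₂/I⁻) = E°(Ag⁺/Ag) − E°cell = (+0.80) − (+0.260) = +0.54 V.

+0.54 V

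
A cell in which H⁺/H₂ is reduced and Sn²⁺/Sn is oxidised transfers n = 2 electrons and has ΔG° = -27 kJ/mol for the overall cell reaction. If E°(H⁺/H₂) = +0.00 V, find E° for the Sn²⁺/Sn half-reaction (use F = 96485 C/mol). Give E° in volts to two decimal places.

-0.14 V

E°cell = −ΔG°/(nF) = −(-27×10³)/((2)(96485)) = +0.140 V.
Since H⁺/H₂ is the cathode and Sn²⁺/Sn the anode, E°cell = E°(H⁺/H₂) − E°(Sn²⁺/Sn).
So E°(Sn²⁺/Sn) = E°(H⁺/H₂) − E°cell = (+0.00) − (+0.140) = -0.14 V.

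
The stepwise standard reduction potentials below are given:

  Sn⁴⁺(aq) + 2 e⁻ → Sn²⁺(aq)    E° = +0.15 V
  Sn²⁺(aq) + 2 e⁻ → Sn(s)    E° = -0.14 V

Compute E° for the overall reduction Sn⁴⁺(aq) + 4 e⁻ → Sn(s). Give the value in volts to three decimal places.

Adding the free-energy changes (−nFE°) of the two steps gives −n₃FE°₃ = −n₁FE°₁ − n₂FE°₂.
E°₃ = (2×+0.15 + 2×-0.14) / 4 = (+0.020) / 4 = +0.005 V.

+0.005 V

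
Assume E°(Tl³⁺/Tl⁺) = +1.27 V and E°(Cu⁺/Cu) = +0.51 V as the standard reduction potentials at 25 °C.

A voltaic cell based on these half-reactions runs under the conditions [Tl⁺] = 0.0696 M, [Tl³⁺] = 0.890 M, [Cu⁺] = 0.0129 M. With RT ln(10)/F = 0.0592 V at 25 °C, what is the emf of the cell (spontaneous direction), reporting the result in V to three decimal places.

+0.905 V

Tl³⁺/Tl⁺ is the cathode (higher E°), Cu⁺/Cu the anode: E°cell = +1.27 − (+0.51) = +0.76 V, n = 2.
Overall: Tl³⁺(aq) + 2 Cu(s) → Tl⁺(aq) + 2 Cu⁺(aq)
Q = [Tl⁺]·[Cu⁺]^2 / ([Tl³⁺]); log Q = -4.886.
E = E° − (0.0592/n) log Q = +0.76 − (0.0592/2)(-4.886) = +0.905 V.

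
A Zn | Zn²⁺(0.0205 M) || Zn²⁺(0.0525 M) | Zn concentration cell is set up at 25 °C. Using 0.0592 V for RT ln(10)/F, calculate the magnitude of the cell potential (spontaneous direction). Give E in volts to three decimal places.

For a concentration cell E°cell = 0. The 0.0525 M side is the cathode (reduction is favoured where [Zn²⁺] is higher).
With n = 2, E = −(0.0592/2) log([Zn²⁺]ₐₙ/[Zn²⁺]꜀ₐₜ) = −(0.0592/2) log(0.0205/0.0525) = −(0.0592/2)(-0.408) = +0.012 V.

+0.012 V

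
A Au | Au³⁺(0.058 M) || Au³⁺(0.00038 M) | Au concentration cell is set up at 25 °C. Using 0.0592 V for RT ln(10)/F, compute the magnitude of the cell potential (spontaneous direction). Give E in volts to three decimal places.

For a concentration cell E°cell = 0. The 0.058 M side is the cathode (reduction is favoured where [Au³⁺] is higher).
With n = 3, E = −(0.0592/3) log([Au³⁺]ₐₙ/[Au³⁺]꜀ₐₜ) = −(0.0592/3) log(0.00038/0.058) = −(0.0592/3)(-2.184) = +0.043 V.

+0.043 V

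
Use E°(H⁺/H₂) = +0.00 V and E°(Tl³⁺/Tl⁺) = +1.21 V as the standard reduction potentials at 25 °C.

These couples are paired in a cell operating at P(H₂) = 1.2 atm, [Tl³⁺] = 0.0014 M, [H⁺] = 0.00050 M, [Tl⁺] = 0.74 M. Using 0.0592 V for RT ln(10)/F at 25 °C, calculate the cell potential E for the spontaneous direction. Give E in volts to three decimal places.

+1.327 V

Tl³⁺/Tl⁺ is the cathode (higher E°), H⁺/H₂ the anode: E°cell = +1.21 − (+0.00) = +1.21 V, n = 2.
Overall: Tl³⁺(aq) + H₂(g) → Tl⁺(aq) + 2 H⁺(aq)
Q = [Tl⁺]·[H⁺]^2 / ([Tl³⁺]·P(H₂)); log Q = -3.958.
E = E° − (0.0592/n) log Q = +1.21 − (0.0592/2)(-3.958) = +1.327 V.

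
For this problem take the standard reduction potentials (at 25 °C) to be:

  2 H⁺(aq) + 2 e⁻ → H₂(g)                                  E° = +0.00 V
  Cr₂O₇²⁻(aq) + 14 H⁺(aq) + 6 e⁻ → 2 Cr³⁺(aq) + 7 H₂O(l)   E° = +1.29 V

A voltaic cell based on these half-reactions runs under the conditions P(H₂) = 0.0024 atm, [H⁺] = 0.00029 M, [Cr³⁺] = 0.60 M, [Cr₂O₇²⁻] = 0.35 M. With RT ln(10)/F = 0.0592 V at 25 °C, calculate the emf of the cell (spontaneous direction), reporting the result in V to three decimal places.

Cr₂O₇²⁻/Cr³⁺ is the cathode (higher E°), H⁺/H₂ the anode: E°cell = +1.29 − (+0.00) = +1.29 V, n = 6.
Overall: Cr₂O₇²⁻(aq) + 8 H⁺(aq) + 3 H₂(g) → 2 Cr³⁺(aq) + 7 H₂O(l)
Q = [Cr³⁺]^2 / ([Cr₂O₇²⁻]·[H⁺]^8·P(H₂)^3); log Q = 36.172.
E = E° − (0.0592/n) log Q = +1.29 − (0.0592/6)(36.172) = +0.933 V.

+0.933 V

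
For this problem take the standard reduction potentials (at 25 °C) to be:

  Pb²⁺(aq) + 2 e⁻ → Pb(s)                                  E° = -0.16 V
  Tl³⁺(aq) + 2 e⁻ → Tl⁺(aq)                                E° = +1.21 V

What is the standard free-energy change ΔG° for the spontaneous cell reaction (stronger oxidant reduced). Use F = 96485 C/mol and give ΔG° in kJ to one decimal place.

-264.4 kJ

Tl³⁺/Tl⁺ (E° = +1.21 V) is the cathode; Pb²⁺/Pb (E° = -0.16 V) is the anode, so E°cell = +1.37 V.
Balancing electrons gives n = 2 (lcm of 2 and 2).
ΔG° = −nFE° = −(2)(96485)(+1.37) = -264,369 J = -264.4 kJ.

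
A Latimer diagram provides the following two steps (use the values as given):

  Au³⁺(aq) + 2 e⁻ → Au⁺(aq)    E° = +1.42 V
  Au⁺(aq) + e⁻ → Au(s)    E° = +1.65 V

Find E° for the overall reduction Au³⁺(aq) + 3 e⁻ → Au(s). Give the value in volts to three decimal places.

+1.497 V

Adding the free-energy changes (−nFE°) of the two steps gives −n₃FE°₃ = −n₁FE°₁ − n₂FE°₂.
E°₃ = (2×+1.42 + 1×+1.65) / 3 = (+4.490) / 3 = +1.497 V.
E° values themselves are not directly additive — weighting by electron count is essential.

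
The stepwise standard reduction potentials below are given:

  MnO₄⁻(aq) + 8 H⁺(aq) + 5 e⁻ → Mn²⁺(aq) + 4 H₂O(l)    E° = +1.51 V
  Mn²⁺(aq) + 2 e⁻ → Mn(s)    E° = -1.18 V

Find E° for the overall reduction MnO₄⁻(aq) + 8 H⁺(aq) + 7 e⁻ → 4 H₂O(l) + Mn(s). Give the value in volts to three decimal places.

+0.741 V

Since ΔG° = −nFE° is additive over sequential reductions, n₃E°₃ = n₁E°₁ + n₂E°₂.
E°₃ = (5×+1.51 + 2×-1.18) / 7 = (+5.190) / 7 = +0.741 V.
Simply averaging or adding the two E° values would be wrong; the electron-weighted sum is required.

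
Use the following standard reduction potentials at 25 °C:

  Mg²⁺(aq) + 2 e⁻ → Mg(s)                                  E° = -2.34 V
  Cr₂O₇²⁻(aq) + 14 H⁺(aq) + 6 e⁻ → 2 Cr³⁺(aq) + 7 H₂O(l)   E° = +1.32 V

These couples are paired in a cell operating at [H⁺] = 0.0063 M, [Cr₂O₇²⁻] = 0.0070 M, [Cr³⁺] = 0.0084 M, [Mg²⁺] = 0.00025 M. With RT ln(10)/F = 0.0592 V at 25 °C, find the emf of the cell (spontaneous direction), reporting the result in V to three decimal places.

Cr₂O₇²⁻/Cr³⁺ is the cathode (higher E°), Mg²⁺/Mg the anode: E°cell = +1.32 − (-2.34) = +3.66 V, n = 6.
Overall: Cr₂O₇²⁻(aq) + 14 H⁺(aq) + 3 Mg(s) → 2 Cr³⁺(aq) + 7 H₂O(l) + 3 Mg²⁺(aq)
Q = [Cr³⁺]^2·[Mg²⁺]^3 / ([Cr₂O₇²⁻]·[H⁺]^14); log Q = 18.007.
E = E° − (0.0592/n) log Q = +3.66 − (0.0592/6)(18.007) = +3.482 V.

+3.482 V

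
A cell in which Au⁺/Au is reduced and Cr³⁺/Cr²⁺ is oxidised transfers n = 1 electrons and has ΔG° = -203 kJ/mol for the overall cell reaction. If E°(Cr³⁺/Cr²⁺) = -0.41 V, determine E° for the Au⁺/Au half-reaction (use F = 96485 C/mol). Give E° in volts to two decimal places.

+1.69 V

E°cell = −ΔG°/(nF) = −(-203×10³)/((1)(96485)) = +2.104 V.
Since Au⁺/Au is the cathode and Cr³⁺/Cr²⁺ the anode, E°cell = E°(Au⁺/Au) − E°(Cr³⁺/Cr²⁺).
So E°(Au⁺/Au) = E°cell + E°(Cr³⁺/Cr²⁺) = +2.104 + (-0.41) = +1.69 V.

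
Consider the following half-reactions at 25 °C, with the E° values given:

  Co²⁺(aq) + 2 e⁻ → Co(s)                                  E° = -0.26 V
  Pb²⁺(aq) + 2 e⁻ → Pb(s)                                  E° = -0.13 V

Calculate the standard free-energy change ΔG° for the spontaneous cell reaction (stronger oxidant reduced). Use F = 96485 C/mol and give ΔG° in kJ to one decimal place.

-25.1 kJ

Pb²⁺/Pb (E° = -0.13 V) is the cathode; Co²⁺/Co (E° = -0.26 V) is the anode, so E°cell = +0.13 V.
Balancing electrons gives n = 2 (lcm of 2 and 2).
ΔG° = −nFE° = −(2)(96485)(+0.13) = -25,086 J = -25.1 kJ.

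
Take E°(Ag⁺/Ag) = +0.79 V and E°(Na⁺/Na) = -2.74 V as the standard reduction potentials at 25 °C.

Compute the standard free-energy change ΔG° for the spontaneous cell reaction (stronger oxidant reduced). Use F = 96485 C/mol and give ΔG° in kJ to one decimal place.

Ag⁺/Ag (E° = +0.79 V) is the cathode; Na⁺/Na (E° = -2.74 V) is the anode, so E°cell = +3.53 V.
Balancing electrons gives n = 1 (lcm of 1 and 1).
ΔG° = −nFE° = −(1)(96485)(+3.53) = -340,592 J = -340.6 kJ.

-340.6 kJ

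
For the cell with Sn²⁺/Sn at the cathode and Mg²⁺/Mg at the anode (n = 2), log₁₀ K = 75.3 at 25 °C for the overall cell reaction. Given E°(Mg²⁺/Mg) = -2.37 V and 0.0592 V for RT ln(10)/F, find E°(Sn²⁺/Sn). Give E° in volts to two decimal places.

-0.14 V

E°cell = (0.0592/n)·log K = (0.0592/2)(75.3) = +2.229 V.
Since Sn²⁺/Sn is the cathode and Mg²⁺/Mg the anode, E°cell = E°(Sn²⁺/Sn) − E°(Mg²⁺/Mg).
So E°(Sn²⁺/Sn) = E°cell + E°(Mg²⁺/Mg) = +2.229 + (-2.37) = -0.14 V.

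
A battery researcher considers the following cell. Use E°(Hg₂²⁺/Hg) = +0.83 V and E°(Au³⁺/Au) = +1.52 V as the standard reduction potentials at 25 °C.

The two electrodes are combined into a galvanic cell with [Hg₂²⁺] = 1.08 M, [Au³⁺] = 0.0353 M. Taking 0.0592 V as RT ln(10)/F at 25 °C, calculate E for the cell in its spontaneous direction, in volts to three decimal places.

+0.660 V

Au³⁺/Au is the cathode (higher E°), Hg₂²⁺/Hg the anode: E°cell = +1.52 − (+0.83) = +0.69 V, n = 6.
Overall: 2 Au³⁺(aq) + 6 Hg(l) → 2 Au(s) + 3 Hg₂²⁺(aq)
Q = [Hg₂²⁺]^3 / ([Au³⁺]^2); log Q = 3.005.
E = E° − (0.0592/n) log Q = +0.69 − (0.0592/6)(3.005) = +0.660 V.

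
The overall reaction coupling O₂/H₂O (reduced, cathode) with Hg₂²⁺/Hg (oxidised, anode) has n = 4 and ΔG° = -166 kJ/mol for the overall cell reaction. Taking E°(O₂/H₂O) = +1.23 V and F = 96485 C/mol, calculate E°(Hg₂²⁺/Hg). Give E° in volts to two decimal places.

E°cell = −ΔG°/(nF) = −(-166×10³)/((4)(96485)) = +0.430 V.
Since O₂/H₂O is the cathode and Hg₂²⁺/Hg the anode, E°cell = E°(O₂/H₂O) − E°(Hg₂²⁺/Hg).
So E°(Hg₂²⁺/Hg) = E°(O₂/H₂O) − E°cell = (+1.23) − (+0.430) = +0.80 V.

+0.80 V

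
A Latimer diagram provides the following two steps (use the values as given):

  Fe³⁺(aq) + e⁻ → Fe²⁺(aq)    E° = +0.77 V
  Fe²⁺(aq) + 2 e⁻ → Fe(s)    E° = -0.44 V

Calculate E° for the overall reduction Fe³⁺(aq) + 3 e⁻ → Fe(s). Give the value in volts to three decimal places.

-0.037 V

Adding the free-energy changes (−nFE°) of the two steps gives −n₃FE°₃ = −n₁FE°₁ − n₂FE°₂.
E°₃ = (1×+0.77 + 2×-0.44) / 3 = (-0.110) / 3 = -0.037 V.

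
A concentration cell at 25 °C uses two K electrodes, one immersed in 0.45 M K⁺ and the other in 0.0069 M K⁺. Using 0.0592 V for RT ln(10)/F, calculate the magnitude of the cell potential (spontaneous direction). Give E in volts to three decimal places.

For a concentration cell E°cell = 0. The 0.45 M side is the cathode (reduction is favoured where [K⁺] is higher).
With n = 1, E = −(0.0592/1) log([K⁺]ₐₙ/[K⁺]꜀ₐₜ) = −(0.0592/1) log(0.0069/0.45) = −(0.0592/1)(-1.814) = +0.107 V.

+0.107 V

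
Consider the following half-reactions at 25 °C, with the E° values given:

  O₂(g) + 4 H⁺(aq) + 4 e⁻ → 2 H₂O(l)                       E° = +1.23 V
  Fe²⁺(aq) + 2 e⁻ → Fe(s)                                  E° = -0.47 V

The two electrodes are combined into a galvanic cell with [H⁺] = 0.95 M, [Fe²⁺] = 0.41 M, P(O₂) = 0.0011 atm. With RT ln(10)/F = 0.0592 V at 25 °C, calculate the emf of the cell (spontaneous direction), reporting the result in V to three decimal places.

O₂/H₂O is the cathode (higher E°), Fe²⁺/Fe the anode: E°cell = +1.23 − (-0.47) = +1.70 V, n = 4.
Overall: O₂(g) + 4 H⁺(aq) + 2 Fe(s) → 2 H₂O(l) + 2 Fe²⁺(aq)
Q = [Fe²⁺]^2 / (P(O₂)·[H⁺]^4); log Q = 2.273.
E = E° − (0.0592/n) log Q = +1.70 − (0.0592/4)(2.273) = +1.666 V.

+1.666 V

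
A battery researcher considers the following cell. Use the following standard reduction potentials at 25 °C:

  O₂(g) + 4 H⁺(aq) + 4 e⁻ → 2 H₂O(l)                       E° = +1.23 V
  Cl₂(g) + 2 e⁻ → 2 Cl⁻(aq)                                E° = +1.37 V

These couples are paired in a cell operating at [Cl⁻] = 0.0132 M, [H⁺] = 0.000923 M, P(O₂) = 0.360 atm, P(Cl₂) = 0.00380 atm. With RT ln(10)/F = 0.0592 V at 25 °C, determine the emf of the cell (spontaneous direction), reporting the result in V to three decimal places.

Cl₂/Cl⁻ is the cathode (higher E°), O₂/H₂O the anode: E°cell = +1.37 − (+1.23) = +0.14 V, n = 4.
Overall: 2 Cl₂(g) + 2 H₂O(l) → 4 Cl⁻(aq) + O₂(g) + 4 H⁺(aq)
Q = [Cl⁻]^4·P(O₂)·[H⁺]^4 / (P(Cl₂)^2); log Q = -15.260.
E = E° − (0.0592/n) log Q = +0.14 − (0.0592/4)(-15.260) = +0.366 V.

+0.366 V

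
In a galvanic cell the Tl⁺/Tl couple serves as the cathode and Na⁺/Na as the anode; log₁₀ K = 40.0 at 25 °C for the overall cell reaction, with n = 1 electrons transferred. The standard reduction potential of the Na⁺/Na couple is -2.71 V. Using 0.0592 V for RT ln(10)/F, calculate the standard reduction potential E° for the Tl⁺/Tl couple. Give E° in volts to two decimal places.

-0.34 V

E°cell = (0.0592/n)·log K = (0.0592/1)(40.0) = +2.368 V.
Since Tl⁺/Tl is the cathode and Na⁺/Na the anode, E°cell = E°(Tl⁺/Tl) − E°(Na⁺/Na).
So E°(Tl⁺/Tl) = E°cell + E°(Na⁺/Na) = +2.368 + (-2.71) = -0.34 V.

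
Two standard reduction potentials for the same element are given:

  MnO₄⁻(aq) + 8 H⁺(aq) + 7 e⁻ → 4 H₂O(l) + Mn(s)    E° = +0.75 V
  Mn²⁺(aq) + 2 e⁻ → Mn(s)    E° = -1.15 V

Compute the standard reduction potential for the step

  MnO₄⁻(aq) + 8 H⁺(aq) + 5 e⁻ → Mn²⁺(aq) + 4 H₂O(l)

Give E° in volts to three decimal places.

+1.510 V

Sequential free energies add, so n₃E°₃ = n₁E°₁ + n₂E°₂.
With n₃ = 7, and the known step contributing 2×(-1.15) V, the unknown satisfies 5·E° = 7×(+0.75) − 2×(-1.15) = +7.550.
E° = +7.550 / 5 = +1.510 V.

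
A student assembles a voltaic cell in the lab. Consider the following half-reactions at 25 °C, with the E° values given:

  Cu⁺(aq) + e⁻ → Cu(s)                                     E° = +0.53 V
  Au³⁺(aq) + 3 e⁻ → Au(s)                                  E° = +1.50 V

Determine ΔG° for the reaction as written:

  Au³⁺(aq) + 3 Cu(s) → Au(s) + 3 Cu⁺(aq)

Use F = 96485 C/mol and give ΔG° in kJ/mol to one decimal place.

-280.8 kJ/mol

As written, Au³⁺/Au is reduced (cathode) and Cu⁺/Cu is oxidised (anode), so E°cell = (+1.50) − (+0.53) = +0.97 V.
Balancing electrons gives n = 3.
ΔG° = −nFE° = −(3)(96485)(+0.97) = -280,771 J = -280.8 kJ/mol.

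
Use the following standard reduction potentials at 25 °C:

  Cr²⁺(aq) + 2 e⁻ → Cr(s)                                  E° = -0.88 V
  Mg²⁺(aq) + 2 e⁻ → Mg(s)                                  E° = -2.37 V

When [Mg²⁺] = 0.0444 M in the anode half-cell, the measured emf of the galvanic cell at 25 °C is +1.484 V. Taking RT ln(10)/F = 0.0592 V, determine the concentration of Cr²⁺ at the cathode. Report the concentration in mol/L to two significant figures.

Cr²⁺/Cr is the cathode, Mg²⁺/Mg the anode: E°cell = +1.49 V, n = 2.
Overall reaction: Cr²⁺(aq) + Mg(s) → Cr(s) + Mg²⁺(aq); Q = [Mg²⁺]^1/[Cr²⁺]^1.
From E = E° − (0.0592/n) log Q: log Q = (E° − E)·n/0.0592 = (+1.49 − (+1.484))·2/0.0592 = 0.2027.
So 1·log[Cr²⁺] = 1·log(0.0444) − log Q = -1.3526 − (0.2027) = -1.5553; [Cr²⁺] = 10^(-1.5553) ≈ 0.028 M.

0.028 M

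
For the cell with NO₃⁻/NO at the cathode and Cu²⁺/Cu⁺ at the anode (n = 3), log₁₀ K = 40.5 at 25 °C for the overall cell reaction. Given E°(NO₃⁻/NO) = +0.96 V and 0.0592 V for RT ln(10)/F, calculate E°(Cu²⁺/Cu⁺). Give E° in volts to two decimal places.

+0.16 V

E°cell = (0.0592/n)·log K = (0.0592/3)(40.5) = +0.799 V.
Since NO₃⁻/NO is the cathode and Cu²⁺/Cu⁺ the anode, E°cell = E°(NO₃⁻/NO) − E°(Cu²⁺/Cu⁺).
So E°(Cu²⁺/Cu⁺) = E°(NO₃⁻/NO) − E°cell = (+0.96) − (+0.799) = +0.16 V.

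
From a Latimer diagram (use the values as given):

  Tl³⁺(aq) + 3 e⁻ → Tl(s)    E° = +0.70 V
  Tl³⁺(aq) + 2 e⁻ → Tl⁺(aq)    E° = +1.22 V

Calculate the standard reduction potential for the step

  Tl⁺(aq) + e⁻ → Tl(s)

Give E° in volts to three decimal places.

Sequential free energies add, so n₃E°₃ = n₁E°₁ + n₂E°₂.
With n₃ = 3, and the known step contributing 2×(+1.22) V, the unknown satisfies 1·E° = 3×(+0.70) − 2×(+1.22) = -0.340.
E° = -0.340 / 1 = -0.340 V.

-0.340 V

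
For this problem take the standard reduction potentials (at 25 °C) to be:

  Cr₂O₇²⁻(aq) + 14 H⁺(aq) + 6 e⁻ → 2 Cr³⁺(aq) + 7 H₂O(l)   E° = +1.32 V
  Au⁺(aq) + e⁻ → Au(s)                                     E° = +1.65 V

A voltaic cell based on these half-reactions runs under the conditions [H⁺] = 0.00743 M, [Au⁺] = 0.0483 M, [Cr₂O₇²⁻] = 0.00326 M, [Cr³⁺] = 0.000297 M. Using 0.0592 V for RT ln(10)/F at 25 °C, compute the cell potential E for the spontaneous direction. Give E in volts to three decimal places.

Au⁺/Au is the cathode (higher E°), Cr₂O₇²⁻/Cr³⁺ the anode: E°cell = +1.65 − (+1.32) = +0.33 V, n = 6.
Overall: 6 Au⁺(aq) + 2 Cr³⁺(aq) + 7 H₂O(l) → 6 Au(s) + Cr₂O₇²⁻(aq) + 14 H⁺(aq)
Q = [Cr₂O₇²⁻]·[H⁺]^14 / ([Au⁺]^6·[Cr³⁺]^2); log Q = -17.342.
E = E° − (0.0592/n) log Q = +0.33 − (0.0592/6)(-17.342) = +0.501 V.

+0.501 V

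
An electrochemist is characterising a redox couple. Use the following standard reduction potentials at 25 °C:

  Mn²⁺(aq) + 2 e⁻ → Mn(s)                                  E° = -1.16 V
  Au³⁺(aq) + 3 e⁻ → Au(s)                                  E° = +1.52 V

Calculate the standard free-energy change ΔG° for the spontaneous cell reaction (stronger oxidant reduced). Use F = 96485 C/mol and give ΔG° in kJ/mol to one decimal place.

Au³⁺/Au (E° = +1.52 V) is the cathode; Mn²⁺/Mn (E° = -1.16 V) is the anode, so E°cell = +2.68 V.
Balancing electrons gives n = 6 (lcm of 3 and 2).
ΔG° = −nFE° = −(6)(96485)(+2.68) = -1,551,479 J = -1551.5 kJ/mol.

-1551.5 kJ/mol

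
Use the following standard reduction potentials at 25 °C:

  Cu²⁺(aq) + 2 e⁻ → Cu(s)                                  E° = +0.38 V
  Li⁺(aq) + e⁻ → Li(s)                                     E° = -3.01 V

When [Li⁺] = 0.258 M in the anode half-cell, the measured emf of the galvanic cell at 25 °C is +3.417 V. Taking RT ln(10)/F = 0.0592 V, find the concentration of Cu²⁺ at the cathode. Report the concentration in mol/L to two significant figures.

0.54 M

Cu²⁺/Cu is the cathode, Li⁺/Li the anode: E°cell = +3.39 V, n = 2.
Overall reaction: Cu²⁺(aq) + 2 Li(s) → Cu(s) + 2 Li⁺(aq); Q = [Li⁺]^2/[Cu²⁺]^1.
From E = E° − (0.0592/n) log Q: log Q = (E° − E)·n/0.0592 = (+3.39 − (+3.417))·2/0.0592 = -0.9122.
So 1·log[Cu²⁺] = 2·log(0.258) − log Q = -1.1768 − (-0.9122) = -0.2646; [Cu²⁺] = 10^(-0.2646) ≈ 0.54 M.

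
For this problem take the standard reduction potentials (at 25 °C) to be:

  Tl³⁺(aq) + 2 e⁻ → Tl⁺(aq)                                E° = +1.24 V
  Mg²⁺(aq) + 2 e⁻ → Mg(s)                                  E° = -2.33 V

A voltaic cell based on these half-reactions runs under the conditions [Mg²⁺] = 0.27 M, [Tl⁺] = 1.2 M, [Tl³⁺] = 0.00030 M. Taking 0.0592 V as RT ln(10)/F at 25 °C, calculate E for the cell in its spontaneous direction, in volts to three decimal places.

+3.480 V

Tl³⁺/Tl⁺ is the cathode (higher E°), Mg²⁺/Mg the anode: E°cell = +1.24 − (-2.33) = +3.57 V, n = 2.
Overall: Tl³⁺(aq) + Mg(s) → Tl⁺(aq) + Mg²⁺(aq)
Q = [Tl⁺]·[Mg²⁺] / ([Tl³⁺]); log Q = 3.033.
E = E° − (0.0592/n) log Q = +3.57 − (0.0592/2)(3.033) = +3.480 V.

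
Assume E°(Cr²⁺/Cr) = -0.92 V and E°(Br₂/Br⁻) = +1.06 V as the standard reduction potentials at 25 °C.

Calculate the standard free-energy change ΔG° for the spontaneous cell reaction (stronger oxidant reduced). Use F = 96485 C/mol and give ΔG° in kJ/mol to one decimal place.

-382.1 kJ/mol

Br₂/Br⁻ (E° = +1.06 V) is the cathode; Cr²⁺/Cr (E° = -0.92 V) is the anode, so E°cell = +1.98 V.
Balancing electrons gives n = 2 (lcm of 2 and 2).
ΔG° = −nFE° = −(2)(96485)(+1.98) = -382,081 J = -382.1 kJ/mol.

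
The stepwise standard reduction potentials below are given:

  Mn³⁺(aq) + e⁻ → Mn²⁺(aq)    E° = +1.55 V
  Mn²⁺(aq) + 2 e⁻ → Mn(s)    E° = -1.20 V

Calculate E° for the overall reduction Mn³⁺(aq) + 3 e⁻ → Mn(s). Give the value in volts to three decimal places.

-0.283 V

Adding the free-energy changes (−nFE°) of the two steps gives −n₃FE°₃ = −n₁FE°₁ − n₂FE°₂.
E°₃ = (1×+1.55 + 2×-1.20) / 3 = (-0.850) / 3 = -0.283 V.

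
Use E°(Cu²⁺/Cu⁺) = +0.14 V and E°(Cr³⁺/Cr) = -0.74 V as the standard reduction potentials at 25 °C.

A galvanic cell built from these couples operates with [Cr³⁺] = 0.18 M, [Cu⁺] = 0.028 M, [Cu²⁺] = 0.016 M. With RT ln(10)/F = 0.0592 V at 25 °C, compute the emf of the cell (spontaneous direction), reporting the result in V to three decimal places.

Cu²⁺/Cu⁺ is the cathode (higher E°), Cr³⁺/Cr the anode: E°cell = +0.14 − (-0.74) = +0.88 V, n = 3.
Overall: 3 Cu²⁺(aq) + Cr(s) → 3 Cu⁺(aq) + Cr³⁺(aq)
Q = [Cu⁺]^3·[Cr³⁺] / ([Cu²⁺]^3); log Q = -0.016.
E = E° − (0.0592/n) log Q = +0.88 − (0.0592/3)(-0.016) = +0.880 V.

+0.880 V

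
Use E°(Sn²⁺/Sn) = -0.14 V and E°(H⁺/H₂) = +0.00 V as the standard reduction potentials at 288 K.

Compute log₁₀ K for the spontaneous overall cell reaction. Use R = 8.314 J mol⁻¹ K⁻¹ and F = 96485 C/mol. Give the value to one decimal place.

4.9

Cathode: H⁺/H₂; anode: Sn²⁺/Sn. E°cell = (+0.00) − (-0.14) = +0.14 V, with n = 2.
ΔG° = −nFE° = −RT ln K, so ln K = nFE°/(RT) = (2)(96485)(+0.14) / ((8.314)(288)) = 11.283.
log₁₀ K = 11.283 / ln 10 = 4.9.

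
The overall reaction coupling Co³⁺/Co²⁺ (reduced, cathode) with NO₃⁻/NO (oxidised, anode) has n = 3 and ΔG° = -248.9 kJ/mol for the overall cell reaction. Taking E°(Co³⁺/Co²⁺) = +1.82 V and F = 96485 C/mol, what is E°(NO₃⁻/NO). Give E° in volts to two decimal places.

E°cell = −ΔG°/(nF) = −(-248.9×10³)/((3)(96485)) = +0.860 V.
Since Co³⁺/Co²⁺ is the cathode and NO₃⁻/NO the anode, E°cell = E°(Co³⁺/Co²⁺) − E°(NO₃⁻/NO).
So E°(NO₃⁻/NO) = E°(Co³⁺/Co²⁺) − E°cell = (+1.82) − (+0.860) = +0.96 V.

+0.96 V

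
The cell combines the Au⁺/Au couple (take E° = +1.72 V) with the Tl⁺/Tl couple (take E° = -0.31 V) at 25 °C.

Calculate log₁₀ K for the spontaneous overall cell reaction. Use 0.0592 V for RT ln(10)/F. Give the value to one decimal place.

Cathode: Au⁺/Au; anode: Tl⁺/Tl. E°cell = +2.03 V, n = 1.
log K = nE°cell / 0.0592 = (1)(+2.03) / 0.0592 = 34.3.

34.3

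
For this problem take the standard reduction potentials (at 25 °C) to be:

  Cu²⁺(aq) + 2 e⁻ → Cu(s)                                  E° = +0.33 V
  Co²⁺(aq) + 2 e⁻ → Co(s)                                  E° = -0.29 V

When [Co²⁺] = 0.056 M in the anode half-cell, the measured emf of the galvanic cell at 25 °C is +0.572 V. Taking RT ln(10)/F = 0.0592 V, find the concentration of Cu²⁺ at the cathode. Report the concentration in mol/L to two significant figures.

Cu²⁺/Cu is the cathode, Co²⁺/Co the anode: E°cell = +0.62 V, n = 2.
Overall reaction: Cu²⁺(aq) + Co(s) → Cu(s) + Co²⁺(aq); Q = [Co²⁺]^1/[Cu²⁺]^1.
From E = E° − (0.0592/n) log Q: log Q = (E° − E)·n/0.0592 = (+0.62 − (+0.572))·2/0.0592 = 1.6216.
So 1·log[Cu²⁺] = 1·log(0.056) − log Q = -1.2518 − (1.6216) = -2.8734; [Cu²⁺] = 10^(-2.8734) ≈ 0.0013 M.

0.0013 M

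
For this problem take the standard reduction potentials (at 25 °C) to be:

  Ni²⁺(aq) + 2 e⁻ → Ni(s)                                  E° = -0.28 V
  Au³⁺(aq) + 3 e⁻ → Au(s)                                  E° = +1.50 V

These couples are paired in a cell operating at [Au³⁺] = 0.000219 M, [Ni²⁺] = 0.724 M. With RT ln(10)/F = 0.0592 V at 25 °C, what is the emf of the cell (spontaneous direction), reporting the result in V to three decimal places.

+1.712 V

Au³⁺/Au is the cathode (higher E°), Ni²⁺/Ni the anode: E°cell = +1.50 − (-0.28) = +1.78 V, n = 6.
Overall: 2 Au³⁺(aq) + 3 Ni(s) → 2 Au(s) + 3 Ni²⁺(aq)
Q = [Ni²⁺]^3 / ([Au³⁺]^2); log Q = 6.898.
E = E° − (0.0592/n) log Q = +1.78 − (0.0592/6)(6.898) = +1.712 V.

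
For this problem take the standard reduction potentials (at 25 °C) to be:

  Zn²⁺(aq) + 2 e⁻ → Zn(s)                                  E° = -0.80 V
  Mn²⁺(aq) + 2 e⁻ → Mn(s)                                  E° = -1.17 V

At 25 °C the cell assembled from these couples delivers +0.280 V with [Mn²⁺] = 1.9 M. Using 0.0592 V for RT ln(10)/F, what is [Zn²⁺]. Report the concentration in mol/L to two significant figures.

Zn²⁺/Zn is the cathode, Mn²⁺/Mn the anode: E°cell = +0.37 V, n = 2.
Overall reaction: Zn²⁺(aq) + Mn(s) → Zn(s) + Mn²⁺(aq); Q = [Mn²⁺]^1/[Zn²⁺]^1.
From E = E° − (0.0592/n) log Q: log Q = (E° − E)·n/0.0592 = (+0.37 − (+0.280))·2/0.0592 = 3.0405.
So 1·log[Zn²⁺] = 1·log(1.9) − log Q = 0.2788 − (3.0405) = -2.7617; [Zn²⁺] = 10^(-2.7617) ≈ 0.0017 M.

0.0017 M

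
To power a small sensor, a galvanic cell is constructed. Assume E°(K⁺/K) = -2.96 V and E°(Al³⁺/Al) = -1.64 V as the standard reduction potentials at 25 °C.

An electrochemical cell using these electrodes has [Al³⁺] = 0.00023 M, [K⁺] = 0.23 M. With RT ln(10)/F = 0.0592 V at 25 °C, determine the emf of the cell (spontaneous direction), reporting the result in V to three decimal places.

Al³⁺/Al is the cathode (higher E°), K⁺/K the anode: E°cell = -1.64 − (-2.96) = +1.32 V, n = 3.
Overall: Al³⁺(aq) + 3 K(s) → Al(s) + 3 K⁺(aq)
Q = [K⁺]^3 / ([Al³⁺]); log Q = 1.723.
E = E° − (0.0592/n) log Q = +1.32 − (0.0592/3)(1.723) = +1.286 V.

+1.286 V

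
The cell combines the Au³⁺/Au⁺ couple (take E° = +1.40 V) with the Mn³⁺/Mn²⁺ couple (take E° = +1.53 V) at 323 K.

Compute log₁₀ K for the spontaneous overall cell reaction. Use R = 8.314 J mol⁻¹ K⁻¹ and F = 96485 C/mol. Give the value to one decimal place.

4.1

Cathode: Mn³⁺/Mn²⁺; anode: Au³⁺/Au⁺. E°cell = (+1.53) − (+1.40) = +0.13 V, with n = 2.
ΔG° = −nFE° = −RT ln K, so ln K = nFE°/(RT) = (2)(96485)(+0.13) / ((8.314)(323)) = 9.342.
log₁₀ K = 9.342 / ln 10 = 4.1.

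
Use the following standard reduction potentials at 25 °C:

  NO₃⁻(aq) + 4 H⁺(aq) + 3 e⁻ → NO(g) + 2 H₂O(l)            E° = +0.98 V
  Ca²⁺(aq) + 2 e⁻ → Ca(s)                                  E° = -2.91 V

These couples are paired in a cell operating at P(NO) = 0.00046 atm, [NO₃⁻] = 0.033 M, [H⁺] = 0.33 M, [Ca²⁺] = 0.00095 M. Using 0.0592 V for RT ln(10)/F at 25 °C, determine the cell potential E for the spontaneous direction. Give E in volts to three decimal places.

+3.978 V

NO₃⁻/NO is the cathode (higher E°), Ca²⁺/Ca the anode: E°cell = +0.98 − (-2.91) = +3.89 V, n = 6.
Overall: 2 NO₃⁻(aq) + 8 H⁺(aq) + 3 Ca(s) → 2 NO(g) + 4 H₂O(l) + 3 Ca²⁺(aq)
Q = P(NO)^2·[Ca²⁺]^3 / ([NO₃⁻]^2·[H⁺]^8); log Q = -8.926.
E = E° − (0.0592/n) log Q = +3.89 − (0.0592/6)(-8.926) = +3.978 V.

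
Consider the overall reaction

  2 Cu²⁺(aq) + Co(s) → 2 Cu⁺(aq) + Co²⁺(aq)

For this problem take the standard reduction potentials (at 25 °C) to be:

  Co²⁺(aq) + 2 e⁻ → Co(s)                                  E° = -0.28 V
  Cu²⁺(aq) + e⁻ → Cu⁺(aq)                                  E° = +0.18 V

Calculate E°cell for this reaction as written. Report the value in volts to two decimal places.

The Cu²⁺/Cu⁺ couple has the higher reduction potential, so it is the cathode; Co²⁺/Co is oxidised at the anode.
E°cell = E°(cathode) − E°(anode) = (+0.18) − (-0.28) = +0.46 V.
Since E°cell > 0, the reaction is spontaneous under standard conditions.

+0.46 V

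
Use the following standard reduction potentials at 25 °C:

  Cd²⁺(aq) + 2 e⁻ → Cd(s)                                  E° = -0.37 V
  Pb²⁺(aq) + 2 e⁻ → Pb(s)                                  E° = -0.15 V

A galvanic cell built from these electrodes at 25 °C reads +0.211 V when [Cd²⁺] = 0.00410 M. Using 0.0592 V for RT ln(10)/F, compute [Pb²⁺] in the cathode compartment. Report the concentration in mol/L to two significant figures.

Pb²⁺/Pb is the cathode, Cd²⁺/Cd the anode: E°cell = +0.22 V, n = 2.
Overall reaction: Pb²⁺(aq) + Cd(s) → Pb(s) + Cd²⁺(aq); Q = [Cd²⁺]^1/[Pb²⁺]^1.
From E = E° − (0.0592/n) log Q: log Q = (E° − E)·n/0.0592 = (+0.22 − (+0.211))·2/0.0592 = 0.3041.
So 1·log[Pb²⁺] = 1·log(0.0041) − log Q = -2.3872 − (0.3041) = -2.6913; [Pb²⁺] = 10^(-2.6913) ≈ 0.0020 M.

0.0020 M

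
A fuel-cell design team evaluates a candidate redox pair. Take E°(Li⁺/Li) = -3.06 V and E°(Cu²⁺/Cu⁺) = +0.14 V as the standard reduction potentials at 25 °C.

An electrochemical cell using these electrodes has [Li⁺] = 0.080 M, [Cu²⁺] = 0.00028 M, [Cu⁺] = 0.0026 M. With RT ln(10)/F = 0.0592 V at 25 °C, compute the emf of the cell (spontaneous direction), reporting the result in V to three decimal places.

+3.208 V

Cu²⁺/Cu⁺ is the cathode (higher E°), Li⁺/Li the anode: E°cell = +0.14 − (-3.06) = +3.20 V, n = 1.
Overall: Cu²⁺(aq) + Li(s) → Cu⁺(aq) + Li⁺(aq)
Q = [Cu⁺]·[Li⁺] / ([Cu²⁺]); log Q = -0.129.
E = E° − (0.0592/n) log Q = +3.20 − (0.0592/1)(-0.129) = +3.208 V.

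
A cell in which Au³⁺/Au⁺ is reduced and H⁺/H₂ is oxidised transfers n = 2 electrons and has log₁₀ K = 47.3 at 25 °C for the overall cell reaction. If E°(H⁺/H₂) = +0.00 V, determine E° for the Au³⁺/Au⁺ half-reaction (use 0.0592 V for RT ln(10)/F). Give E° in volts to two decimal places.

+1.40 V

E°cell = (0.0592/n)·log K = (0.0592/2)(47.3) = +1.400 V.
Since Au³⁺/Au⁺ is the cathode and H⁺/H₂ the anode, E°cell = E°(Au³⁺/Au⁺) − E°(H⁺/H₂).
So E°(Au³⁺/Au⁺) = E°cell + E°(H⁺/H₂) = +1.400 + (+0.00) = +1.40 V.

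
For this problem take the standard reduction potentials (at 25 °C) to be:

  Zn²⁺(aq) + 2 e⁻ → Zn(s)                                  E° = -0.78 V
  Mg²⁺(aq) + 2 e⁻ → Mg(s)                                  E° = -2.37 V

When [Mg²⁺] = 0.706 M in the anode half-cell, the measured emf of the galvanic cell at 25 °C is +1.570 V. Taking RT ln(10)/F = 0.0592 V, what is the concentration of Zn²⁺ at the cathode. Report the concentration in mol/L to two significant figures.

0.15 M

Zn²⁺/Zn is the cathode, Mg²⁺/Mg the anode: E°cell = +1.59 V, n = 2.
Overall reaction: Zn²⁺(aq) + Mg(s) → Zn(s) + Mg²⁺(aq); Q = [Mg²⁺]^1/[Zn²⁺]^1.
From E = E° − (0.0592/n) log Q: log Q = (E° − E)·n/0.0592 = (+1.59 − (+1.570))·2/0.0592 = 0.6757.
So 1·log[Zn²⁺] = 1·log(0.706) − log Q = -0.1512 − (0.6757) = -0.8269; [Zn²⁺] = 10^(-0.8269) ≈ 0.15 M.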